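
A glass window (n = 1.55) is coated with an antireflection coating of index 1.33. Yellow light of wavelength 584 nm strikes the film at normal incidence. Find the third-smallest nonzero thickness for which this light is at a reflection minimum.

Ray reflecting at the top interface goes from n = 1.0 toward n = 1.33: a half-wave phase shift.
Ray reflecting at the bottom interface goes from n = 1.33 toward n = 1.55: a half-wave phase shift.
The two reflections carry the same phase change, so no net offset.
For minimum reflection here: 2 n t = (m + ½) λ.
The third-smallest nonzero thickness corresponds to m = 2: t = (m + ½) λ / (2 n) = 2.50 × 584 / (2 × 1.33) = 549 nm.

549 nm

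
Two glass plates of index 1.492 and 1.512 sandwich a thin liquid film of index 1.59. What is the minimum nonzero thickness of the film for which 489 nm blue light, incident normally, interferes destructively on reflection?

Ray reflecting at the top interface goes from n = 1.492 toward n = 1.59: a half-wave phase shift.
Ray reflecting at the bottom interface goes from n = 1.59 toward n = 1.512: no phase shift.
Net: one phase inversion between the two reflected rays.
For dark reflection here: 2 n t = m λ.
Minimum nonzero at m = 1: t = λ / (2 n) = 489 / (2 × 1.59) = 154 nm.

154 nm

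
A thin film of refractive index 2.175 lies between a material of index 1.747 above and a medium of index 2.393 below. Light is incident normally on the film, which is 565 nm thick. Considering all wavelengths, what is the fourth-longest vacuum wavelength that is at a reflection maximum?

Ray reflecting at the top interface goes from n = 1.747 toward n = 2.175: a half-wave phase shift.
Ray reflecting at the bottom interface goes from n = 2.175 toward n = 2.393: a half-wave phase shift.
Zero or two π shifts → no net half-wave offset.
So the condition for constructive reflection is 2 n t = m λ.
λ = 2 n t / m. The fourth-longest wavelength is m = 4: λ = 2 × 2.175 × 565 / 4.00 = 614 nm.

614 nm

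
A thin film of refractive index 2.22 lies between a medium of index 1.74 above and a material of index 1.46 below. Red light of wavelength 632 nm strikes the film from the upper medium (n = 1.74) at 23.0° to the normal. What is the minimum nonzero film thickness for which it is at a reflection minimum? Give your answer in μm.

Ray reflecting at the top interface goes from n = 1.74 toward n = 2.22: a half-wave phase shift.
Ray reflecting at the bottom interface goes from n = 2.22 toward n = 1.46: no phase shift.
Exactly one π shift → a net half-wave offset.
With one net inversion, destructive interference in reflection requires 2 n t cos θ_r = m λ.
Snell's law: 1.74 sin 23.0° = 2.22 sin θ_r → sin θ_r = 0.306, cos θ_r = 0.952.
Minimum nonzero at m = 1: t = λ / (2 n cos θ_r) = 632 / (2 × 2.22 × 0.952) = 150 nm.

0.150 μm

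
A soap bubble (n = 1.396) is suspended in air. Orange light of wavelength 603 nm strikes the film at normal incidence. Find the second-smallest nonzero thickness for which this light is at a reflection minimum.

432 nm

Top surface (1.0 → 1.396): reflection off a higher-index medium gives a half-wave phase shift.
Ray reflecting at the bottom interface goes from n = 1.396 toward n = 1.0: no phase shift.
The two reflections differ by half a wavelength.
For weak reflection here: 2 n t = m λ.
The second-smallest nonzero thickness corresponds to m = 2: t = m λ / (2 n) = 2.00 × 603 / (2 × 1.396) = 432 nm.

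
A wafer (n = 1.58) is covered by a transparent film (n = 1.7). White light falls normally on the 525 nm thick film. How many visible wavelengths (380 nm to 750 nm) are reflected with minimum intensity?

2

Ray reflecting at the top interface goes from n = 1.0 toward n = 1.7: a half-wave phase shift.
Ray reflecting at the bottom interface goes from n = 1.7 toward n = 1.58: no phase shift.
Net: one phase inversion between the two reflected rays.
With one net inversion, destructive interference in reflection requires 2 n t = m λ.
λ = 2 n t / m = 1785 / m nm.
m=2: 893 nm (IR); m=3: 595 nm (visible); m=4: 446 nm (visible); m=5: 357 nm (UV).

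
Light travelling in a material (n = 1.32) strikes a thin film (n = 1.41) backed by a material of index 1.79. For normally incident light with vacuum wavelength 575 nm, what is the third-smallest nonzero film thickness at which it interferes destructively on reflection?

510 nm

At the upper boundary (n = 1.32 to n = 1.41) the reflected ray undergoes a half-wave phase shift.
At the lower boundary (n = 1.41 to n = 1.79) the reflected ray undergoes a half-wave phase shift.
Net: no relative phase inversion (both shifts match).
For dark reflection here: 2 n t = (m + ½) λ.
The third-smallest nonzero thickness corresponds to m = 2: t = (m + ½) λ / (2 n) = 2.50 × 575 / (2 × 1.41) = 510 nm.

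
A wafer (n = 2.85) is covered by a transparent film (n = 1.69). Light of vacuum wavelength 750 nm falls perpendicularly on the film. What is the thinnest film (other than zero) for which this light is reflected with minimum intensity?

111 nm

Top surface (1.0 → 1.69): reflection off a higher-index medium gives a half-wave phase shift.
Ray reflecting at the bottom interface goes from n = 1.69 toward n = 2.85: a half-wave phase shift.
Zero or two π shifts → no net half-wave offset.
So the condition for destructive reflection is 2 n t = (m + ½) λ.
Minimum at m = 0: t = λ / (4 n) = 750 / (4 × 1.69) = 111 nm.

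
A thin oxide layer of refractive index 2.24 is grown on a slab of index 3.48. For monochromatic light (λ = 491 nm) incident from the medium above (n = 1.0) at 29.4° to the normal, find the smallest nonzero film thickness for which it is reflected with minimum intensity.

Ray reflecting at the top interface goes from n = 1.0 toward n = 2.24: a half-wave phase shift.
At the lower boundary (n = 2.24 to n = 3.48) the reflected ray undergoes a half-wave phase shift.
Net: no relative phase inversion (both shifts match).
With no net inversion, destructive interference in reflection requires 2 n t cos θ_r = (m + ½) λ.
Snell's law: 1.0 sin 29.4° = 2.24 sin θ_r → sin θ_r = 0.219, cos θ_r = 0.976.
Minimum at m = 0: t = λ / (4 n cos θ_r) = 491 / (4 × 2.24 × 0.976) = 56.2 nm.

56.2 nm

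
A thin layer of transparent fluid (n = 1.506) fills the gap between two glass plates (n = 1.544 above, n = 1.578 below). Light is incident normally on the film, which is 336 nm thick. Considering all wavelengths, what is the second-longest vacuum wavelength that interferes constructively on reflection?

Top surface (1.544 → 1.506): reflection off a lower-index medium gives no phase shift.
At the lower boundary (n = 1.506 to n = 1.578) the reflected ray undergoes a half-wave phase shift.
The two reflections differ by half a wavelength.
For bright reflection here: 2 n t = (m + ½) λ.
λ = 2 n t / (m + ½). The second-longest wavelength is m = 1: λ = 2 × 1.506 × 336 / 1.50 = 675 nm.

675 nm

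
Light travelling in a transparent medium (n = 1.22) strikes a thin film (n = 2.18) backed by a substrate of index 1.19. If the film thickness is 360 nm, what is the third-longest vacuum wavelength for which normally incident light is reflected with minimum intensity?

523 nm

Top surface (1.22 → 2.18): reflection off a higher-index medium gives a half-wave phase shift.
At the lower boundary (n = 2.18 to n = 1.19) the reflected ray undergoes no phase shift.
Net: one phase inversion between the two reflected rays.
For dark reflection here: 2 n t = m λ.
λ = 2 n t / m. The third-longest wavelength is m = 3: λ = 2 × 2.18 × 360 / 3.00 = 523 nm.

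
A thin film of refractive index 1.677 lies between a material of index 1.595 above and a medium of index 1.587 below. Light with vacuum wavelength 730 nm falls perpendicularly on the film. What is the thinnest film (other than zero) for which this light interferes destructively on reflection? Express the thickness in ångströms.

2177 Å

At the upper boundary (n = 1.595 to n = 1.677) the reflected ray undergoes a half-wave phase shift.
Ray reflecting at the bottom interface goes from n = 1.677 toward n = 1.587: no phase shift.
Exactly one π shift → a net half-wave offset.
For dark reflection here: 2 n t = m λ.
Minimum nonzero at m = 1: t = λ / (2 n) = 730 / (2 × 1.677) = 218 nm.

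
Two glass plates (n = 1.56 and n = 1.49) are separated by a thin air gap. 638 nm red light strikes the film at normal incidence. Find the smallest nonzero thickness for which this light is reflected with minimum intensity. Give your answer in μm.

At the upper boundary (n = 1.56 to n = 1.0) the reflected ray undergoes no phase shift.
Bottom surface (1.0 → 1.49): reflection off a higher-index medium gives a half-wave phase shift.
The two reflections differ by half a wavelength.
So the condition for destructive reflection is 2 n t = m λ.
The smallest nonzero thickness corresponds to m = 1: t = m λ / (2 n) = 1.00 × 638 / (2 × 1.0) = 319 nm.

0.319 μm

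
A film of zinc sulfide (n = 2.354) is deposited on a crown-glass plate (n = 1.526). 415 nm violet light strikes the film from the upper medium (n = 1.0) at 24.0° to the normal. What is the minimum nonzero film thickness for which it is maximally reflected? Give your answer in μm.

Ray reflecting at the top interface goes from n = 1.0 toward n = 2.354: a half-wave phase shift.
Ray reflecting at the bottom interface goes from n = 2.354 toward n = 1.526: no phase shift.
Exactly one π shift → a net half-wave offset.
For maximum reflection here: 2 n t cos θ_r = (m + ½) λ.
Snell's law: 1.0 sin 24.0° = 2.354 sin θ_r → sin θ_r = 0.173, cos θ_r = 0.985.
Minimum at m = 0: t = λ / (4 n cos θ_r) = 415 / (4 × 2.354 × 0.985) = 44.7 nm.

0.0447 μm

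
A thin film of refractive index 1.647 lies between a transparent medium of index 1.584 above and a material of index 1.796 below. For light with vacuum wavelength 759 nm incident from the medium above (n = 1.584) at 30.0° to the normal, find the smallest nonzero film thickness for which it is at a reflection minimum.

Top surface (1.584 → 1.647): reflection off a higher-index medium gives a half-wave phase shift.
Bottom surface (1.647 → 1.796): reflection off a higher-index medium gives a half-wave phase shift.
Zero or two π shifts → no net half-wave offset.
For minimum reflection here: 2 n t cos θ_r = (m + ½) λ.
Snell's law: 1.584 sin 30.0° = 1.647 sin θ_r → sin θ_r = 0.481, cos θ_r = 0.877.
Minimum at m = 0: t = λ / (4 n cos θ_r) = 759 / (4 × 1.647 × 0.877) = 131 nm.

131 nm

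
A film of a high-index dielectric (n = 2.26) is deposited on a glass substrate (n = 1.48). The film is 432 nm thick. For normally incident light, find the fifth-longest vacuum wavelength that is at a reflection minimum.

391 nm

Ray reflecting at the top interface goes from n = 1.0 toward n = 2.26: a half-wave phase shift.
Ray reflecting at the bottom interface goes from n = 2.26 toward n = 1.48: no phase shift.
Exactly one π shift → a net half-wave offset.
For dark reflection here: 2 n t = m λ.
λ = 2 n t / m. The fifth-longest wavelength is m = 5: λ = 2 × 2.26 × 432 / 5.00 = 391 nm.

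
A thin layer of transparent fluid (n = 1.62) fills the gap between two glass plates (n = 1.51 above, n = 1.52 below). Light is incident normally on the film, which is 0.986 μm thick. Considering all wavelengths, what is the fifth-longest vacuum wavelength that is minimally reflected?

639 nm

At the upper boundary (n = 1.51 to n = 1.62) the reflected ray undergoes a half-wave phase shift.
At the lower boundary (n = 1.62 to n = 1.52) the reflected ray undergoes no phase shift.
Net: one phase inversion between the two reflected rays.
With one net inversion, destructive interference in reflection requires 2 n t = m λ.
λ = 2 n t / m. The fifth-longest wavelength is m = 5: λ = 2 × 1.62 × 986 / 5.00 = 639 nm.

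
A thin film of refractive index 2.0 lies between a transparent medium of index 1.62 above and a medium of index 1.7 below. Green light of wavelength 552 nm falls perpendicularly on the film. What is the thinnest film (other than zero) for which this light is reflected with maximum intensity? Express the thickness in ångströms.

Ray reflecting at the top interface goes from n = 1.62 toward n = 2.0: a half-wave phase shift.
At the lower boundary (n = 2.0 to n = 1.7) the reflected ray undergoes no phase shift.
Net: one phase inversion between the two reflected rays.
So the condition for constructive reflection is 2 n t = (m + ½) λ.
Minimum at m = 0: t = λ / (4 n) = 552 / (4 × 2.0) = 69.0 nm.

690 Å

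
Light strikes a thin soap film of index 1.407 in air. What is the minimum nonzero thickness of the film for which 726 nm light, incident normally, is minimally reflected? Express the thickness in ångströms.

At the upper boundary (n = 1.0 to n = 1.407) the reflected ray undergoes a half-wave phase shift.
At the lower boundary (n = 1.407 to n = 1.0) the reflected ray undergoes no phase shift.
Net: one phase inversion between the two reflected rays.
For weak reflection here: 2 n t = m λ.
Minimum nonzero at m = 1: t = λ / (2 n) = 726 / (2 × 1.407) = 258 nm.

2580 Å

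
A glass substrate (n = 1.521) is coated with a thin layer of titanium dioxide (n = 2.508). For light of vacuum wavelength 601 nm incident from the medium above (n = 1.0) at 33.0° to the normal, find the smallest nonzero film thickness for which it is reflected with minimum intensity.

At the upper boundary (n = 1.0 to n = 2.508) the reflected ray undergoes a half-wave phase shift.
At the lower boundary (n = 2.508 to n = 1.521) the reflected ray undergoes no phase shift.
Net: one phase inversion between the two reflected rays.
For dark reflection here: 2 n t cos θ_r = m λ.
Snell's law: 1.0 sin 33.0° = 2.508 sin θ_r → sin θ_r = 0.217, cos θ_r = 0.976.
Minimum nonzero at m = 1: t = λ / (2 n cos θ_r) = 601 / (2 × 2.508 × 0.976) = 123 nm.

123 nm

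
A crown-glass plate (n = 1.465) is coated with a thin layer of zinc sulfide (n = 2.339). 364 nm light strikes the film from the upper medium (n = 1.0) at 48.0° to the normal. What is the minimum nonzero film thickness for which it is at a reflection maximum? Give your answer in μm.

Ray reflecting at the top interface goes from n = 1.0 toward n = 2.339: a half-wave phase shift.
At the lower boundary (n = 2.339 to n = 1.465) the reflected ray undergoes no phase shift.
Exactly one π shift → a net half-wave offset.
With one net inversion, constructive interference in reflection requires 2 n t cos θ_r = (m + ½) λ.
Snell's law: 1.0 sin 48.0° = 2.339 sin θ_r → sin θ_r = 0.318, cos θ_r = 0.948.
Minimum at m = 0: t = λ / (4 n cos θ_r) = 364 / (4 × 2.339 × 0.948) = 41.0 nm.

0.0410 μm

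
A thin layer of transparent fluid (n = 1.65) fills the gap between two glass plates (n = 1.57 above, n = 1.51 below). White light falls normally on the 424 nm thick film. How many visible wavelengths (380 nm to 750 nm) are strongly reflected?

At the upper boundary (n = 1.57 to n = 1.65) the reflected ray undergoes a half-wave phase shift.
At the lower boundary (n = 1.65 to n = 1.51) the reflected ray undergoes no phase shift.
Net: one phase inversion between the two reflected rays.
So the condition for constructive reflection is 2 n t = (m + ½) λ.
λ = 2 n t / (m + ½) = 1399 / (m + ½) nm.
m=1: 933 nm (IR); m=2: 560 nm (visible); m=3: 400 nm (visible); m=4: 311 nm (UV).

2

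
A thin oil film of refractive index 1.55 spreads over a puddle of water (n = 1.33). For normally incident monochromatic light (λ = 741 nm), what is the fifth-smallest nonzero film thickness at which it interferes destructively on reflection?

At the upper boundary (n = 1.0 to n = 1.55) the reflected ray undergoes a half-wave phase shift.
Ray reflecting at the bottom interface goes from n = 1.55 toward n = 1.33: no phase shift.
Net: one phase inversion between the two reflected rays.
With one net inversion, destructive interference in reflection requires 2 n t = m λ.
The fifth-smallest nonzero thickness corresponds to m = 5: t = m λ / (2 n) = 5.00 × 741 / (2 × 1.55) = 1195 nm.

1195 nm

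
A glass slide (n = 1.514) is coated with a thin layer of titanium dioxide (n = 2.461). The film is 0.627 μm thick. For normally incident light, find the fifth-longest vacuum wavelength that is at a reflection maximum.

At the upper boundary (n = 1.0 to n = 2.461) the reflected ray undergoes a half-wave phase shift.
Bottom surface (2.461 → 1.514): reflection off a lower-index medium gives no phase shift.
Exactly one π shift → a net half-wave offset.
With one net inversion, constructive interference in reflection requires 2 n t = (m + ½) λ.
λ = 2 n t / (m + ½). The fifth-longest wavelength is m = 4: λ = 2 × 2.461 × 627 / 4.50 = 686 nm.

686 nm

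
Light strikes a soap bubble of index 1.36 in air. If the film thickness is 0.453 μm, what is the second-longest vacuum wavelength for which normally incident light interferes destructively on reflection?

616 nm

Top surface (1.0 → 1.36): reflection off a higher-index medium gives a half-wave phase shift.
Bottom surface (1.36 → 1.0): reflection off a lower-index medium gives no phase shift.
Net: one phase inversion between the two reflected rays.
With one net inversion, destructive interference in reflection requires 2 n t = m λ.
λ = 2 n t / m. The second-longest wavelength is m = 2: λ = 2 × 1.36 × 453 / 2.00 = 616 nm.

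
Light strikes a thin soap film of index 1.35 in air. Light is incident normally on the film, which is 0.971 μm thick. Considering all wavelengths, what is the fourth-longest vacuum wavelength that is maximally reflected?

749 nm

Top surface (1.0 → 1.35): reflection off a higher-index medium gives a half-wave phase shift.
Bottom surface (1.35 → 1.0): reflection off a lower-index medium gives no phase shift.
Exactly one π shift → a net half-wave offset.
With one net inversion, constructive interference in reflection requires 2 n t = (m + ½) λ.
λ = 2 n t / (m + ½). The fourth-longest wavelength is m = 3: λ = 2 × 1.35 × 971 / 3.50 = 749 nm.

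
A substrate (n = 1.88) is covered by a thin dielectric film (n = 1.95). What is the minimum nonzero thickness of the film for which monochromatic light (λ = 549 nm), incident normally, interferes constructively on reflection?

70.4 nm

At the upper boundary (n = 1.0 to n = 1.95) the reflected ray undergoes a half-wave phase shift.
Ray reflecting at the bottom interface goes from n = 1.95 toward n = 1.88: no phase shift.
Exactly one π shift → a net half-wave offset.
So the condition for constructive reflection is 2 n t = (m + ½) λ.
Minimum at m = 0: t = λ / (4 n) = 549 / (4 × 1.95) = 70.4 nm.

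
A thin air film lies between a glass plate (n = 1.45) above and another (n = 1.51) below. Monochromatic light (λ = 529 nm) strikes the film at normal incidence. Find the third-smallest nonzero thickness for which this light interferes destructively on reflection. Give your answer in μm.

0.794 μm

Ray reflecting at the top interface goes from n = 1.45 toward n = 1.0: no phase shift.
At the lower boundary (n = 1.0 to n = 1.51) the reflected ray undergoes a half-wave phase shift.
Exactly one π shift → a net half-wave offset.
With one net inversion, destructive interference in reflection requires 2 n t = m λ.
The third-smallest nonzero thickness corresponds to m = 3: t = m λ / (2 n) = 3.00 × 529 / (2 × 1.0) = 794 nm.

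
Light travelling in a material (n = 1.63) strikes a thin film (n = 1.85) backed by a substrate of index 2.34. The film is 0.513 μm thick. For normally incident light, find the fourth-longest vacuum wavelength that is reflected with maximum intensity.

475 nm

Ray reflecting at the top interface goes from n = 1.63 toward n = 1.85: a half-wave phase shift.
At the lower boundary (n = 1.85 to n = 2.34) the reflected ray undergoes a half-wave phase shift.
Net: no relative phase inversion (both shifts match).
So the condition for constructive reflection is 2 n t = m λ.
λ = 2 n t / m. The fourth-longest wavelength is m = 4: λ = 2 × 1.85 × 513 / 4.00 = 475 nm.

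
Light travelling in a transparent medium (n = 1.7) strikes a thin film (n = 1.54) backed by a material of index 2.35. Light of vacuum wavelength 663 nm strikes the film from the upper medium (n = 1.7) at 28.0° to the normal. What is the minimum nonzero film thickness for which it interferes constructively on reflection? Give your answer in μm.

0.126 μm

Top surface (1.7 → 1.54): reflection off a lower-index medium gives no phase shift.
Bottom surface (1.54 → 2.35): reflection off a higher-index medium gives a half-wave phase shift.
The two reflections differ by half a wavelength.
For maximum reflection here: 2 n t cos θ_r = (m + ½) λ.
Snell's law: 1.7 sin 28.0° = 1.54 sin θ_r → sin θ_r = 0.518, cos θ_r = 0.855.
Minimum at m = 0: t = λ / (4 n cos θ_r) = 663 / (4 × 1.54 × 0.855) = 126 nm.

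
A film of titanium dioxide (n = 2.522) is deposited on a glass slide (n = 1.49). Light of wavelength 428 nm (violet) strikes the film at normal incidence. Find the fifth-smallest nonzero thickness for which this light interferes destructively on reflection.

Ray reflecting at the top interface goes from n = 1.0 toward n = 2.522: a half-wave phase shift.
Bottom surface (2.522 → 1.49): reflection off a lower-index medium gives no phase shift.
The two reflections differ by half a wavelength.
With one net inversion, destructive interference in reflection requires 2 n t = m λ.
The fifth-smallest nonzero thickness corresponds to m = 5: t = m λ / (2 n) = 5.00 × 428 / (2 × 2.522) = 424 nm.

424 nm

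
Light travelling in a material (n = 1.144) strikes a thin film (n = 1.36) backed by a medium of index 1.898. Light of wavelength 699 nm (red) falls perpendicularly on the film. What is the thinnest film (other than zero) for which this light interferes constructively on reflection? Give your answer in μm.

0.257 μm

Ray reflecting at the top interface goes from n = 1.144 toward n = 1.36: a half-wave phase shift.
Ray reflecting at the bottom interface goes from n = 1.36 toward n = 1.898: a half-wave phase shift.
The two reflections carry the same phase change, so no net offset.
So the condition for constructive reflection is 2 n t = m λ.
Minimum nonzero at m = 1: t = λ / (2 n) = 699 / (2 × 1.36) = 257 nm.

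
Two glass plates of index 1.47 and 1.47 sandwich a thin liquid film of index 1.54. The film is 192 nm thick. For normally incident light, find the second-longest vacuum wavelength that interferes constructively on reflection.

394 nm

Top surface (1.47 → 1.54): reflection off a higher-index medium gives a half-wave phase shift.
Bottom surface (1.54 → 1.47): reflection off a lower-index medium gives no phase shift.
The two reflections differ by half a wavelength.
For strong reflection here: 2 n t = (m + ½) λ.
λ = 2 n t / (m + ½). The second-longest wavelength is m = 1: λ = 2 × 1.54 × 192 / 1.50 = 394 nm.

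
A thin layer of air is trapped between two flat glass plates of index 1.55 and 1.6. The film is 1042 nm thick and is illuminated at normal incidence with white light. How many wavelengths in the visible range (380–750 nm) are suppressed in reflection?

3

Top surface (1.55 → 1.0): reflection off a lower-index medium gives no phase shift.
Ray reflecting at the bottom interface goes from n = 1.0 toward n = 1.6: a half-wave phase shift.
Exactly one π shift → a net half-wave offset.
So the condition for destructive reflection is 2 n t = m λ.
λ = 2 n t / m = 2084 / m nm.
m=2: 1042 nm (IR); m=3: 695 nm (visible); m=4: 521 nm (visible); m=5: 417 nm (visible); m=6: 347 nm (UV).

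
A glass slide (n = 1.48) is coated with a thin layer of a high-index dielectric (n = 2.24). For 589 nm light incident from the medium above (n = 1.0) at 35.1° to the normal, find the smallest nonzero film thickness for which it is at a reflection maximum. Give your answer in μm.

0.0680 μm

Top surface (1.0 → 2.24): reflection off a higher-index medium gives a half-wave phase shift.
At the lower boundary (n = 2.24 to n = 1.48) the reflected ray undergoes no phase shift.
The two reflections differ by half a wavelength.
So the condition for constructive reflection is 2 n t cos θ_r = (m + ½) λ.
Snell's law: 1.0 sin 35.1° = 2.24 sin θ_r → sin θ_r = 0.257, cos θ_r = 0.966.
Minimum at m = 0: t = λ / (4 n cos θ_r) = 589 / (4 × 2.24 × 0.966) = 68.0 nm.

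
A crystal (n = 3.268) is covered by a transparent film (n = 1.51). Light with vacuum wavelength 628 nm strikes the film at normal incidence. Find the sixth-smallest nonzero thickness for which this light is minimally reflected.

1144 nm

Ray reflecting at the top interface goes from n = 1.0 toward n = 1.51: a half-wave phase shift.
Bottom surface (1.51 → 3.268): reflection off a higher-index medium gives a half-wave phase shift.
The two reflections carry the same phase change, so no net offset.
For dark reflection here: 2 n t = (m + ½) λ.
The sixth-smallest nonzero thickness corresponds to m = 5: t = (m + ½) λ / (2 n) = 5.50 × 628 / (2 × 1.51) = 1144 nm.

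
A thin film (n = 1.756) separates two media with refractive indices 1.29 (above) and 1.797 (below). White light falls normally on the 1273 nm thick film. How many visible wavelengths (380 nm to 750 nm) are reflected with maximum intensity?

6

Top surface (1.29 → 1.756): reflection off a higher-index medium gives a half-wave phase shift.
Bottom surface (1.756 → 1.797): reflection off a higher-index medium gives a half-wave phase shift.
The two reflections carry the same phase change, so no net offset.
With no net inversion, constructive interference in reflection requires 2 n t = m λ.
λ = 2 n t / m = 4471 / m nm.
m=5: 894 nm (IR); m=6: 745 nm (visible); m=7: 639 nm (visible); m=8: 559 nm (visible); m=9: 497 nm (visible); m=10: 447 nm (visible); m=11: 406 nm (visible); m=12: 373 nm (UV).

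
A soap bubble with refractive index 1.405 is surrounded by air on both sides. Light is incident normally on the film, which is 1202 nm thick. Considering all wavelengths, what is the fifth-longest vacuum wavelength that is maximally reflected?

751 nm

At the upper boundary (n = 1.0 to n = 1.405) the reflected ray undergoes a half-wave phase shift.
Ray reflecting at the bottom interface goes from n = 1.405 toward n = 1.0: no phase shift.
Net: one phase inversion between the two reflected rays.
So the condition for constructive reflection is 2 n t = (m + ½) λ.
λ = 2 n t / (m + ½). The fifth-longest wavelength is m = 4: λ = 2 × 1.405 × 1202 / 4.50 = 751 nm.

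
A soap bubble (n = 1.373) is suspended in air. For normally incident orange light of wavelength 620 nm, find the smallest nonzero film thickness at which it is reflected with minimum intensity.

Ray reflecting at the top interface goes from n = 1.0 toward n = 1.373: a half-wave phase shift.
At the lower boundary (n = 1.373 to n = 1.0) the reflected ray undergoes no phase shift.
Net: one phase inversion between the two reflected rays.
For minimum reflection here: 2 n t = m λ.
Minimum nonzero at m = 1: t = λ / (2 n) = 620 / (2 × 1.373) = 226 nm.

226 nm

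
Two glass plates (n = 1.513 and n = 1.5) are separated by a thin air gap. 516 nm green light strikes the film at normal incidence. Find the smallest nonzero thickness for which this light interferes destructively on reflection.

At the upper boundary (n = 1.513 to n = 1.0) the reflected ray undergoes no phase shift.
Ray reflecting at the bottom interface goes from n = 1.0 toward n = 1.5: a half-wave phase shift.
The two reflections differ by half a wavelength.
With one net inversion, destructive interference in reflection requires 2 n t = m λ.
The smallest nonzero thickness corresponds to m = 1: t = m λ / (2 n) = 1.00 × 516 / (2 × 1.0) = 258 nm.

258 nm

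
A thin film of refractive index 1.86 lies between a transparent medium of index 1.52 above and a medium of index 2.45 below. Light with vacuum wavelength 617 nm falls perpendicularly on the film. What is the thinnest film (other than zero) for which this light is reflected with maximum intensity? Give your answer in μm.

0.166 μm

Top surface (1.52 → 1.86): reflection off a higher-index medium gives a half-wave phase shift.
Ray reflecting at the bottom interface goes from n = 1.86 toward n = 2.45: a half-wave phase shift.
Net: no relative phase inversion (both shifts match).
For strong reflection here: 2 n t = m λ.
Minimum nonzero at m = 1: t = λ / (2 n) = 617 / (2 × 1.86) = 166 nm.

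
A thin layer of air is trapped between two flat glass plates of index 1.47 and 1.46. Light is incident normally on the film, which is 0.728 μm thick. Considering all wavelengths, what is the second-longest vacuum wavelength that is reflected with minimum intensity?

728 nm

Top surface (1.47 → 1.0): reflection off a lower-index medium gives no phase shift.
Ray reflecting at the bottom interface goes from n = 1.0 toward n = 1.46: a half-wave phase shift.
The two reflections differ by half a wavelength.
With one net inversion, destructive interference in reflection requires 2 n t = m λ.
λ = 2 n t / m. The second-longest wavelength is m = 2: λ = 2 × 1.0 × 728 / 2.00 = 728 nm.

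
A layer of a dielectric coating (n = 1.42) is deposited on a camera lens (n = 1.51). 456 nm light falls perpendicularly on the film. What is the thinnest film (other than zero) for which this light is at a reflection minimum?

80.3 nm

At the upper boundary (n = 1.0 to n = 1.42) the reflected ray undergoes a half-wave phase shift.
Ray reflecting at the bottom interface goes from n = 1.42 toward n = 1.51: a half-wave phase shift.
The two reflections carry the same phase change, so no net offset.
For dark reflection here: 2 n t = (m + ½) λ.
Minimum at m = 0: t = λ / (4 n) = 456 / (4 × 1.42) = 80.3 nm.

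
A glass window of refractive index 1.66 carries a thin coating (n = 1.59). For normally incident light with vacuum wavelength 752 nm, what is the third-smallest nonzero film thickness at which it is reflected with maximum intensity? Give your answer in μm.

Top surface (1.0 → 1.59): reflection off a higher-index medium gives a half-wave phase shift.
Ray reflecting at the bottom interface goes from n = 1.59 toward n = 1.66: a half-wave phase shift.
Net: no relative phase inversion (both shifts match).
For maximum reflection here: 2 n t = m λ.
The third-smallest nonzero thickness corresponds to m = 3: t = m λ / (2 n) = 3.00 × 752 / (2 × 1.59) = 709 nm.

0.709 μm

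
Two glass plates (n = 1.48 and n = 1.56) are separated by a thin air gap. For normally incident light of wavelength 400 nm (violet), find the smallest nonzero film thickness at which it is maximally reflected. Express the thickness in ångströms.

Top surface (1.48 → 1.0): reflection off a lower-index medium gives no phase shift.
Bottom surface (1.0 → 1.56): reflection off a higher-index medium gives a half-wave phase shift.
The two reflections differ by half a wavelength.
With one net inversion, constructive interference in reflection requires 2 n t = (m + ½) λ.
Minimum at m = 0: t = λ / (4 n) = 400 / (4 × 1.0) = 100 nm.

1000 Å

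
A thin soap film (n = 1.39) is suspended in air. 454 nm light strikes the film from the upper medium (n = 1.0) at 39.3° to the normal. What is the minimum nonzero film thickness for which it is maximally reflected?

91.7 nm

At the upper boundary (n = 1.0 to n = 1.39) the reflected ray undergoes a half-wave phase shift.
At the lower boundary (n = 1.39 to n = 1.0) the reflected ray undergoes no phase shift.
Net: one phase inversion between the two reflected rays.
With one net inversion, constructive interference in reflection requires 2 n t cos θ_r = (m + ½) λ.
Snell's law: 1.0 sin 39.3° = 1.39 sin θ_r → sin θ_r = 0.456, cos θ_r = 0.890.
Minimum at m = 0: t = λ / (4 n cos θ_r) = 454 / (4 × 1.39 × 0.890) = 91.7 nm.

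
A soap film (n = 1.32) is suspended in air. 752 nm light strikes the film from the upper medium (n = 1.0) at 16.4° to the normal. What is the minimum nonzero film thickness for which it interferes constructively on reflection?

146 nm

At the upper boundary (n = 1.0 to n = 1.32) the reflected ray undergoes a half-wave phase shift.
Ray reflecting at the bottom interface goes from n = 1.32 toward n = 1.0: no phase shift.
Exactly one π shift → a net half-wave offset.
So the condition for constructive reflection is 2 n t cos θ_r = (m + ½) λ.
Snell's law: 1.0 sin 16.4° = 1.32 sin θ_r → sin θ_r = 0.214, cos θ_r = 0.977.
Minimum at m = 0: t = λ / (4 n cos θ_r) = 752 / (4 × 1.32 × 0.977) = 146 nm.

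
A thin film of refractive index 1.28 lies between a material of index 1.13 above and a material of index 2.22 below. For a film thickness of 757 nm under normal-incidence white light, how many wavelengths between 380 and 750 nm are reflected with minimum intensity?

At the upper boundary (n = 1.13 to n = 1.28) the reflected ray undergoes a half-wave phase shift.
At the lower boundary (n = 1.28 to n = 2.22) the reflected ray undergoes a half-wave phase shift.
The two reflections carry the same phase change, so no net offset.
With no net inversion, destructive interference in reflection requires 2 n t = (m + ½) λ.
λ = 2 n t / (m + ½) = 1938 / (m + ½) nm.
m=2: 775 nm (IR); m=3: 554 nm (visible); m=4: 431 nm (visible); m=5: 352 nm (UV).

2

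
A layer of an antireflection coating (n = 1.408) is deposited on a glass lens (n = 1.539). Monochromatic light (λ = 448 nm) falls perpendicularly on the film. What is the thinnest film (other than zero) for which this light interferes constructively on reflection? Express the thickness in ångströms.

1591 Å

At the upper boundary (n = 1.0 to n = 1.408) the reflected ray undergoes a half-wave phase shift.
At the lower boundary (n = 1.408 to n = 1.539) the reflected ray undergoes a half-wave phase shift.
Net: no relative phase inversion (both shifts match).
So the condition for constructive reflection is 2 n t = m λ.
Minimum nonzero at m = 1: t = λ / (2 n) = 448 / (2 × 1.408) = 159 nm.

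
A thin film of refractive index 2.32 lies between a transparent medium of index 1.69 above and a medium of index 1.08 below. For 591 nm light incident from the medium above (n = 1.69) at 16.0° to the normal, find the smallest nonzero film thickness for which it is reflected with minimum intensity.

130 nm

Ray reflecting at the top interface goes from n = 1.69 toward n = 2.32: a half-wave phase shift.
At the lower boundary (n = 2.32 to n = 1.08) the reflected ray undergoes no phase shift.
Exactly one π shift → a net half-wave offset.
With one net inversion, destructive interference in reflection requires 2 n t cos θ_r = m λ.
Snell's law: 1.69 sin 16.0° = 2.32 sin θ_r → sin θ_r = 0.201, cos θ_r = 0.980.
Minimum nonzero at m = 1: t = λ / (2 n cos θ_r) = 591 / (2 × 2.32 × 0.980) = 130 nm.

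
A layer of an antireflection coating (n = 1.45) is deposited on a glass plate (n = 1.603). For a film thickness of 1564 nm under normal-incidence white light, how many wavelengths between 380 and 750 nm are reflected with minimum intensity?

Ray reflecting at the top interface goes from n = 1.0 toward n = 1.45: a half-wave phase shift.
Ray reflecting at the bottom interface goes from n = 1.45 toward n = 1.603: a half-wave phase shift.
Zero or two π shifts → no net half-wave offset.
So the condition for destructive reflection is 2 n t = (m + ½) λ.
λ = 2 n t / (m + ½) = 4536 / (m + ½) nm.
m=5: 825 nm (IR); m=6: 698 nm (visible); m=7: 605 nm (visible); m=8: 534 nm (visible); m=9: 477 nm (visible); m=10: 432 nm (visible); m=11: 394 nm (visible); m=12: 363 nm (UV).

6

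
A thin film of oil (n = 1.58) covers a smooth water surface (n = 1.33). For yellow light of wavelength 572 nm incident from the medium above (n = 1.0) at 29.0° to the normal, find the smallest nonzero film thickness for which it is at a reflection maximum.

Top surface (1.0 → 1.58): reflection off a higher-index medium gives a half-wave phase shift.
At the lower boundary (n = 1.58 to n = 1.33) the reflected ray undergoes no phase shift.
The two reflections differ by half a wavelength.
For bright reflection here: 2 n t cos θ_r = (m + ½) λ.
Snell's law: 1.0 sin 29.0° = 1.58 sin θ_r → sin θ_r = 0.307, cos θ_r = 0.952.
Minimum at m = 0: t = λ / (4 n cos θ_r) = 572 / (4 × 1.58 × 0.952) = 95.1 nm.

95.1 nm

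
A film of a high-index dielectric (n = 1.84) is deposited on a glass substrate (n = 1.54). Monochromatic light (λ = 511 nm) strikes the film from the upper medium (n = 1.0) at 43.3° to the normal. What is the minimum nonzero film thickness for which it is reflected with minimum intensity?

150 nm

Ray reflecting at the top interface goes from n = 1.0 toward n = 1.84: a half-wave phase shift.
At the lower boundary (n = 1.84 to n = 1.54) the reflected ray undergoes no phase shift.
Exactly one π shift → a net half-wave offset.
With one net inversion, destructive interference in reflection requires 2 n t cos θ_r = m λ.
Snell's law: 1.0 sin 43.3° = 1.84 sin θ_r → sin θ_r = 0.373, cos θ_r = 0.928.
Minimum nonzero at m = 1: t = λ / (2 n cos θ_r) = 511 / (2 × 1.84 × 0.928) = 150 nm.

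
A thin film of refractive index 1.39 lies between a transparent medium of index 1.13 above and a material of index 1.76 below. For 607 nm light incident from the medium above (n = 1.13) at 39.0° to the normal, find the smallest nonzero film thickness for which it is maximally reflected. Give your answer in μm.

0.254 μm

Top surface (1.13 → 1.39): reflection off a higher-index medium gives a half-wave phase shift.
Bottom surface (1.39 → 1.76): reflection off a higher-index medium gives a half-wave phase shift.
The two reflections carry the same phase change, so no net offset.
For bright reflection here: 2 n t cos θ_r = m λ.
Snell's law: 1.13 sin 39.0° = 1.39 sin θ_r → sin θ_r = 0.512, cos θ_r = 0.859.
Minimum nonzero at m = 1: t = λ / (2 n cos θ_r) = 607 / (2 × 1.39 × 0.859) = 254 nm.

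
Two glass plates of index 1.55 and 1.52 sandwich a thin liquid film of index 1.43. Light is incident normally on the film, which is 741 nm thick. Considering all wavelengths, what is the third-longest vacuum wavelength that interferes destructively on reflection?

Ray reflecting at the top interface goes from n = 1.55 toward n = 1.43: no phase shift.
Ray reflecting at the bottom interface goes from n = 1.43 toward n = 1.52: a half-wave phase shift.
Net: one phase inversion between the two reflected rays.
With one net inversion, destructive interference in reflection requires 2 n t = m λ.
λ = 2 n t / m. The third-longest wavelength is m = 3: λ = 2 × 1.43 × 741 / 3.00 = 706 nm.

706 nm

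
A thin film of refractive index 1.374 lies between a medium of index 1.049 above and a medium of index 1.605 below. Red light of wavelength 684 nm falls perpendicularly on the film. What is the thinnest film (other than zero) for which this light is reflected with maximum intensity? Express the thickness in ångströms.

2489 Å

At the upper boundary (n = 1.049 to n = 1.374) the reflected ray undergoes a half-wave phase shift.
Ray reflecting at the bottom interface goes from n = 1.374 toward n = 1.605: a half-wave phase shift.
Zero or two π shifts → no net half-wave offset.
For bright reflection here: 2 n t = m λ.
Minimum nonzero at m = 1: t = λ / (2 n) = 684 / (2 × 1.374) = 249 nm.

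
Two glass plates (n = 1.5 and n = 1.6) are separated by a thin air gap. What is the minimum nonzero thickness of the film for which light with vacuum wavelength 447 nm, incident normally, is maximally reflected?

112 nm

Top surface (1.5 → 1.0): reflection off a lower-index medium gives no phase shift.
Bottom surface (1.0 → 1.6): reflection off a higher-index medium gives a half-wave phase shift.
Net: one phase inversion between the two reflected rays.
For strong reflection here: 2 n t = (m + ½) λ.
Minimum at m = 0: t = λ / (4 n) = 447 / (4 × 1.0) = 112 nm.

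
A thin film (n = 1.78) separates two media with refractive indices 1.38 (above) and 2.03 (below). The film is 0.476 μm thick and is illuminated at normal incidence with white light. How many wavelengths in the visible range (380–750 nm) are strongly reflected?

2

Top surface (1.38 → 1.78): reflection off a higher-index medium gives a half-wave phase shift.
At the lower boundary (n = 1.78 to n = 2.03) the reflected ray undergoes a half-wave phase shift.
Net: no relative phase inversion (both shifts match).
So the condition for constructive reflection is 2 n t = m λ.
λ = 2 n t / m = 1695 / m nm.
m=2: 847 nm (IR); m=3: 565 nm (visible); m=4: 424 nm (visible); m=5: 339 nm (UV).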